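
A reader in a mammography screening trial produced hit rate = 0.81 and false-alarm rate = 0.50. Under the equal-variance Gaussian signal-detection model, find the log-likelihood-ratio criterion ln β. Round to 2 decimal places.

ln β = -0.39

z(H) = 0.878
z(FA) = 0.000
ln β = −½·[z(H)² − z(FA)²] = −0.5 × (0.771 − 0.000) = -0.3855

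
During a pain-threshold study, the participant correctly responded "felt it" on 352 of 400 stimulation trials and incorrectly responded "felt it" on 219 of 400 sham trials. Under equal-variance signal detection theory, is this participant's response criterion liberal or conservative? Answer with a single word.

liberal

z(H) = 1.175, z(FA) = 0.119
c = −½·(z(H) + z(FA)) = -0.647
c < 0 → liberal criterion (biased toward responding “yes”).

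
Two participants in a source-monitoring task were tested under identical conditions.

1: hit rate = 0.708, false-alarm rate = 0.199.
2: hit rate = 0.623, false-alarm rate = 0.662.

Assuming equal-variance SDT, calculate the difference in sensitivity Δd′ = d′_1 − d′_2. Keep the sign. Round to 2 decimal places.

Δd′ = 1.50

1: z(0.708) = 0.548, z(0.199) = -0.845, d' = 1.393
2: z(0.623) = 0.313, z(0.662) = 0.418, d' = -0.105
Δd' = d'_1 − d'_2 = 1.393 − (-0.105) = 1.498
1 has the higher sensitivity.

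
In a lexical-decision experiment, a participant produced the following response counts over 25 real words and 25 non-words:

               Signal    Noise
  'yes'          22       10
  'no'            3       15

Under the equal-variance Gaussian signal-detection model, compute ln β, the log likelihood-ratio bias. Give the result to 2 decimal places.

H = 22/25 = 0.8800
FA = 10/25 = 0.4000
z(H) = 1.175
z(FA) = -0.253
ln β = −½·[z(H)² − z(FA)²] = −0.5 × (1.381 − 0.064) = -0.6585

ln β = -0.66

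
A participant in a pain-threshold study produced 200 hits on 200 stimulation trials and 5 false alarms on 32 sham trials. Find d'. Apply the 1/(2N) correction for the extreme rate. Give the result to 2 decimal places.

d' = 3.82

The hit rate is 200/200 = 1, so apply the 1/(2N) correction: H → 1 − 1/(2·200) = 0.99750.
z(H) = z(0.99750) = 2.807
z(FA) = z(0.15625) = -1.010
d' = 2.807 − (-1.010) = 3.817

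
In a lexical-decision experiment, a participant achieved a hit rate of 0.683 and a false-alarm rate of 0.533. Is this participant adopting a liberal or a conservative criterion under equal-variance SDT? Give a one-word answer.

z(H) = 0.476, z(FA) = 0.083
c = −½·(z(H) + z(FA)) = -0.2795
c < 0 → liberal criterion (biased toward responding “yes”).

liberal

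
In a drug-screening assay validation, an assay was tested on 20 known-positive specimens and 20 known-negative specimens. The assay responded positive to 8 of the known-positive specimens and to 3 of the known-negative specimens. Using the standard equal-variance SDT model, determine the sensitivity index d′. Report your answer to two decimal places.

d′ = 0.78

H = 8/20 = 0.4000
FA = 3/20 = 0.1500
z(H) = z(0.4000) = -0.2533
z(FA) = z(0.1500) = -1.0364
d' = z(H) − z(FA) = -0.2533 − (-1.0364) = 0.7831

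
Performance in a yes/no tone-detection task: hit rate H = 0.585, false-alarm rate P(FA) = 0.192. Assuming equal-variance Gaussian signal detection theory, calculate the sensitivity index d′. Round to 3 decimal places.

z(H) = 0.2147
z(FA) = -0.8705
d' = z(H) − z(FA) = 0.2147 − (-0.8705) = 1.0852

d′ = 1.085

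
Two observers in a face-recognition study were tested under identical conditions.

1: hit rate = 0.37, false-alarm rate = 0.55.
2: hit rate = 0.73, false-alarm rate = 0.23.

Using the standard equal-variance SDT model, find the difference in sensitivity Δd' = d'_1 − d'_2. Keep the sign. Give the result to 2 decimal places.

Δd' = -1.81

1: z(0.37) = -0.332, z(0.55) = 0.126, d' = -0.458
2: z(0.73) = 0.613, z(0.23) = -0.739, d' = 1.352
Δd' = d'_1 − d'_2 = -0.458 − 1.352 = -1.810
2 has the higher sensitivity.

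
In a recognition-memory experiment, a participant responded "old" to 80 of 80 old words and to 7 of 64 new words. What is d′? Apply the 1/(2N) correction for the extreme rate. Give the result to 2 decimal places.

The hit rate is 80/80 = 1, so apply the 1/(2N) correction: H → 1 − 1/(2·80) = 0.99375.
z(H) = z(0.99375) = 2.498
z(FA) = z(0.10938) = -1.230
d' = 2.498 − (-1.230) = 3.728

d′ = 3.73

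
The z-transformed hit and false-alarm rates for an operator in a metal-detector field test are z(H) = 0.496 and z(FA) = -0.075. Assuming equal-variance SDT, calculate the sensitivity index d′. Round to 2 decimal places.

d' = z(H) − z(FA) = 0.496 − (-0.075) = 0.571

d′ = 0.57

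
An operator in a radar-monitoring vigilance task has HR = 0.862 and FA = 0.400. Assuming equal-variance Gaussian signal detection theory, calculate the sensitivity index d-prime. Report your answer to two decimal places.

d-prime = 1.34

Φ⁻¹(H) = Φ⁻¹(0.862) = 1.0893
Φ⁻¹(FA) = Φ⁻¹(0.400) = -0.2533
d' = z(H) − z(FA) = 1.0893 − (-0.2533) = 1.3426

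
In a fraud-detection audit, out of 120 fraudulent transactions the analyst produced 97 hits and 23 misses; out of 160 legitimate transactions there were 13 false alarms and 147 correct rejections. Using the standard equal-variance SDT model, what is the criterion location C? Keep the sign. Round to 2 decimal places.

C = 0.26

H = 97/120 = 0.8083
FA = 13/160 = 0.0813
z(H) = 0.872
z(FA) = -1.396
c = −½·[z(H) + z(FA)] = −0.5 × (0.872 + (-1.396)) = 0.262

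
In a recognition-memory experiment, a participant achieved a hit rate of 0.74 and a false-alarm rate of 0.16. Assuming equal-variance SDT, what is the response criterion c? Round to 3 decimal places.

z(H) = 0.6433
z(FA) = -0.9945
c = −½·[z(H) + z(FA)] = −0.5 × (0.6433 + (-0.9945)) = 0.1756
c > 0: the participant has a conservative response bias.

c = 0.176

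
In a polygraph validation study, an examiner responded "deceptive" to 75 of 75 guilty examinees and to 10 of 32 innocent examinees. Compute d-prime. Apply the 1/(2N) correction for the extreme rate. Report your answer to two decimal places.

The hit rate is 75/75 = 1, so apply the 1/(2N) correction: H → 1 − 1/(2·75) = 0.99333.
z(H) = z(0.99333) = 2.475
z(FA) = z(0.31250) = -0.489
d' = 2.475 − (-0.489) = 2.964

d-prime = 2.96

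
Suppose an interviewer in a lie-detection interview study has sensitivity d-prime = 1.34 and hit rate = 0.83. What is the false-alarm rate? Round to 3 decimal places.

false-alarm rate = 0.350

z(hit rate) = z(0.83) = 0.9542
z(FA) = z(H) − d' = 0.9542 − 1.34 = -0.3858
false-alarm rate = Φ(-0.3858) = 0.3498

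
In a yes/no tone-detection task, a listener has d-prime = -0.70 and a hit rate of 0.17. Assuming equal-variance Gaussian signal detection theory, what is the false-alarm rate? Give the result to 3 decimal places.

z(hit rate) = z(0.17) = -0.9542
z(FA) = z(H) − d' = -0.9542 − (-0.70) = -0.2542
false-alarm rate = Φ(-0.2542) = 0.3997

false-alarm rate = 0.400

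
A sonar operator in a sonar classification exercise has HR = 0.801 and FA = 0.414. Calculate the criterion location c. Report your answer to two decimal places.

z(H) = 0.845
z(FA) = -0.217
c = −½·[z(H) + z(FA)] = −0.5 × (0.845 + (-0.217)) = -0.314

c = -0.31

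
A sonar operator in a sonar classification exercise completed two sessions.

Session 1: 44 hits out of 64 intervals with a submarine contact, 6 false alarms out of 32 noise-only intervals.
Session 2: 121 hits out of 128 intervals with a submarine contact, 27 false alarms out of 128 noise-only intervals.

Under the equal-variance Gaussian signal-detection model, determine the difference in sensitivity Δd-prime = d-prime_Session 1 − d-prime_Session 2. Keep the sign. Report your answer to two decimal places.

Δd-prime = -1.03

Session 1: z(0.6875) = 0.489, z(0.1875) = -0.887, d' = 1.376
Session 2: z(0.9453) = 1.601, z(0.2109) = -0.803, d' = 2.404
Δd' = d'_Session 1 − d'_Session 2 = 1.376 − 2.404 = -1.028
Session 2 has the higher sensitivity.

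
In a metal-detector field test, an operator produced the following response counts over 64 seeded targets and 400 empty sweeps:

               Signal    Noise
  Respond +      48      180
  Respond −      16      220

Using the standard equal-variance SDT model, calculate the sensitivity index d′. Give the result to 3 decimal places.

H = 48/64 = 0.7500
FA = 180/400 = 0.4500
z(H) = 0.6745
z(FA) = -0.1257
d' = z(H) − z(FA) = 0.6745 − (-0.1257) = 0.8002

d′ = 0.800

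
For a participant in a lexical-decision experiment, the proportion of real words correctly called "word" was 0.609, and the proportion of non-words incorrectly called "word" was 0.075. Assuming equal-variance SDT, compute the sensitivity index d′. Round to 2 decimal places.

z(H) = 0.2767
z(FA) = -1.4395
d' = z(H) − z(FA) = 0.2767 − (-1.4395) = 1.7162

d′ = 1.72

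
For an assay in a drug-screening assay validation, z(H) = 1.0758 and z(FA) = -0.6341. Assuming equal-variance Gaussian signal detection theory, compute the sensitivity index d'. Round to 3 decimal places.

d' = z(H) − z(FA) = 1.0758 − (-0.6341) = 1.7099

d' = 1.710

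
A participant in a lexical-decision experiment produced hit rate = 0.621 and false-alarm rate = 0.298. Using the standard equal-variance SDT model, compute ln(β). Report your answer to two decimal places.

ln β = 0.09

z(0.621) = 0.308, z(0.298) = -0.530
ln β = −½·[z(H)² − z(FA)²] = −0.5 × (0.095 − 0.281) = 0.093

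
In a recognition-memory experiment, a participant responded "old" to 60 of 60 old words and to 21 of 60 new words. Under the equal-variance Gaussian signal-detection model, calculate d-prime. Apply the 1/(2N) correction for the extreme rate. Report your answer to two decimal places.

The hit rate is 60/60 = 1, so apply the 1/(2N) correction: H → 1 − 1/(2·60) = 0.99167.
z(H) = z(0.99167) = 2.394
z(FA) = z(0.35000) = -0.385
d' = 2.394 − (-0.385) = 2.779

d-prime = 2.78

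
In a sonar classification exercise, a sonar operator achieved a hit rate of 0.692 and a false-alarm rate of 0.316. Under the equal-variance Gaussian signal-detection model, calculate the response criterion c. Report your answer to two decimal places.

z(0.692) = 0.5015, z(0.316) = -0.4789
c = −½·[z(H) + z(FA)] = −0.5 × (0.5015 + (-0.4789)) = -0.0113
c < 0: the sonar operator has a liberal response bias.

c = -0.01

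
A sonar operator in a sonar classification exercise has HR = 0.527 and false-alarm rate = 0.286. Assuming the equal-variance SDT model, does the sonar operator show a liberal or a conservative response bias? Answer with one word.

z(H) = 0.068, z(FA) = -0.565
c = −½·(z(H) + z(FA)) = 0.2485
c > 0 → conservative criterion (biased toward responding “no”).

conservative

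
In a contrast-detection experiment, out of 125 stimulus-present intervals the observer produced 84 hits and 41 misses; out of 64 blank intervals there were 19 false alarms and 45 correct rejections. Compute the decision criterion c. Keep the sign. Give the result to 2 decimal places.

H = 84/125 = 0.6720
FA = 19/64 = 0.2969
z(H) = 0.445
z(FA) = -0.533
c = −½·[z(H) + z(FA)] = −0.5 × (0.445 + (-0.533)) = 0.044

c = 0.04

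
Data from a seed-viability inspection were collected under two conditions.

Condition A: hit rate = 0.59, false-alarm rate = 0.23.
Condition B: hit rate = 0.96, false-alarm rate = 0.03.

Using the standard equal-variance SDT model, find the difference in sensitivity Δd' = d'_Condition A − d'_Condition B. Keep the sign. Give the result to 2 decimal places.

Condition A: z(0.59) = 0.228, z(0.23) = -0.739, d' = 0.967
Condition B: z(0.96) = 1.751, z(0.03) = -1.881, d' = 3.632
Δd' = d'_Condition A − d'_Condition B = 0.967 − 3.632 = -2.665
Condition B has the higher sensitivity.

Δd' = -2.67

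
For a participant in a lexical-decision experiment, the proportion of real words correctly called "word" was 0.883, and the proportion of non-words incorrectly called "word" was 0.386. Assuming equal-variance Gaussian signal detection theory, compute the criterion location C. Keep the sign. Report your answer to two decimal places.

z(H) = z(0.883) = 1.1901
z(FA) = z(0.386) = -0.2898
c = −½·[z(H) + z(FA)] = −0.5 × (1.1901 + (-0.2898)) = -0.45015
c < 0: the participant has a liberal response bias.

C = -0.45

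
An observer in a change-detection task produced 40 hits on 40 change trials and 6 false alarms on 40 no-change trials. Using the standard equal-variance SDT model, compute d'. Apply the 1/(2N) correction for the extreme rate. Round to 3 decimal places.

d' = 3.278

The hit rate is 40/40 = 1, so apply the 1/(2N) correction: H → 1 − 1/(2·40) = 0.98750.
z(H) = z(0.98750) = 2.2414
z(FA) = z(0.15000) = -1.0364
d' = 2.2414 − (-1.0364) = 3.2778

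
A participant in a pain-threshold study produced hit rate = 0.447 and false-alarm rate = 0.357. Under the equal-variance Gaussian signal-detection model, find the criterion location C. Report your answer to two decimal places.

Φ⁻¹(0.447) = -0.133, Φ⁻¹(0.357) = -0.366
c = −½·[z(H) + z(FA)] = −0.5 × (-0.133 + (-0.366)) = 0.2495

C = 0.25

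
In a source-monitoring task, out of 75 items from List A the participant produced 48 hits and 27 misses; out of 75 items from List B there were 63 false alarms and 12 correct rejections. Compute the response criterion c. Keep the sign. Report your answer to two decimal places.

c = -0.68

H = 48/75 = 0.6400
FA = 63/75 = 0.8400
z(0.6400) = 0.3585, z(0.8400) = 0.9945
c = −½·[z(H) + z(FA)] = −0.5 × (0.3585 + 0.9945) = -0.6765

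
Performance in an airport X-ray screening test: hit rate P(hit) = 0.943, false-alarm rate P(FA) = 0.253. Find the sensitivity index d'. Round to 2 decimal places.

d' = 2.25

z(0.943) = 1.580, z(0.253) = -0.665
d' = z(H) − z(FA) = 1.580 − (-0.665) = 2.245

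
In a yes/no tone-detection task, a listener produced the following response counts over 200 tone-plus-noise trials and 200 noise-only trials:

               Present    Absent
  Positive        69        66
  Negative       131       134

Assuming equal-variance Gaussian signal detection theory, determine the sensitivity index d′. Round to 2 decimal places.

H = 69/200 = 0.3450
FA = 66/200 = 0.3300
Φ⁻¹(H) = Φ⁻¹(0.3450) = -0.399
Φ⁻¹(FA) = Φ⁻¹(0.3300) = -0.440
d' = z(H) − z(FA) = -0.399 − (-0.440) = 0.041

d′ = 0.04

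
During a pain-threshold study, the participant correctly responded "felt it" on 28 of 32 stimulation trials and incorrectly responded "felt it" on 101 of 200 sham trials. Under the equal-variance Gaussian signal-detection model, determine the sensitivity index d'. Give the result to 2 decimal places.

d' = 1.14

H = 28/32 = 0.8750
FA = 101/200 = 0.5050
Φ⁻¹(H) = Φ⁻¹(0.8750) = 1.150
Φ⁻¹(FA) = Φ⁻¹(0.5050) = 0.013
d' = z(H) − z(FA) = 1.150 − 0.013 = 1.137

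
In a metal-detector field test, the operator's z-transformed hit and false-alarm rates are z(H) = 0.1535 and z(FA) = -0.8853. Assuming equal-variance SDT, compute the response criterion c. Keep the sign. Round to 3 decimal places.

c = 0.366

c = −½·[z(H) + z(FA)] = −½·(0.1535 + (-0.8853)) = 0.3659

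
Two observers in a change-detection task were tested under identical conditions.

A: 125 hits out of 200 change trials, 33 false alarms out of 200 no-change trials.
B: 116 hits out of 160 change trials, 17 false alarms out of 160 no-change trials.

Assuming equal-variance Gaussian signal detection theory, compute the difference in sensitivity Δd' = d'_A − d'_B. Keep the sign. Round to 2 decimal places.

Δd' = -0.55

A: z(0.6250) = 0.319, z(0.1650) = -0.974, d' = 1.293
B: z(0.7250) = 0.598, z(0.1062) = -1.247, d' = 1.845
Δd' = d'_A − d'_B = 1.293 − 1.845 = -0.552
B has the higher sensitivity.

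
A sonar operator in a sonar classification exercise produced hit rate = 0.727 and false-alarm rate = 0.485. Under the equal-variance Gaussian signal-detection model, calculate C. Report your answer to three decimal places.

Φ⁻¹(0.727) = 0.6038, Φ⁻¹(0.485) = -0.0376
c = −½·[z(H) + z(FA)] = −0.5 × (0.6038 + (-0.0376)) = -0.2831
c < 0: the sonar operator has a liberal response bias.

C = -0.283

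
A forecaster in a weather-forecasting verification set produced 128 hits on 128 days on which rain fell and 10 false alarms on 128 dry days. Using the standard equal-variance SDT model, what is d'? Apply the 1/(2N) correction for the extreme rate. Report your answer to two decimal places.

The hit rate is 128/128 = 1, so apply the 1/(2N) correction: H → 1 − 1/(2·128) = 0.99609.
z(H) = z(0.99609) = 2.660
z(FA) = z(0.07812) = -1.418
d' = 2.660 − (-1.418) = 4.078

d' = 4.08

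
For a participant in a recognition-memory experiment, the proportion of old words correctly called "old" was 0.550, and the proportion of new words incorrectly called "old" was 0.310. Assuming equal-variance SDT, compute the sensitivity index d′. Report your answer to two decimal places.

Φ⁻¹(H) = 0.1257
Φ⁻¹(FA) = -0.4959
d' = z(H) − z(FA) = 0.1257 − (-0.4959) = 0.6216

d′ = 0.62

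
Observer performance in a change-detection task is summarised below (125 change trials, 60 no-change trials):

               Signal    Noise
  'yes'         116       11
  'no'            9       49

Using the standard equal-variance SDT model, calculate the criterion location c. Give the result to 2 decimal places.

c = -0.28

H = 116/125 = 0.9280
FA = 11/60 = 0.1833
Φ⁻¹(0.9280) = 1.4611, Φ⁻¹(0.1833) = -0.9029
c = −½·[z(H) + z(FA)] = −0.5 × (1.4611 + (-0.9029)) = -0.2791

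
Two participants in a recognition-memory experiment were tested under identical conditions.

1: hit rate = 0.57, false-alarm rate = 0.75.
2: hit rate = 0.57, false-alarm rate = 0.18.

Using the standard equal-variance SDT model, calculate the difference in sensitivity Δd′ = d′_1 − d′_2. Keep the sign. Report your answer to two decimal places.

1: z(0.57) = 0.176, z(0.75) = 0.674, d' = -0.498
2: z(0.57) = 0.176, z(0.18) = -0.915, d' = 1.091
Δd' = d'_1 − d'_2 = -0.498 − 1.091 = -1.589
2 has the higher sensitivity.

Δd′ = -1.59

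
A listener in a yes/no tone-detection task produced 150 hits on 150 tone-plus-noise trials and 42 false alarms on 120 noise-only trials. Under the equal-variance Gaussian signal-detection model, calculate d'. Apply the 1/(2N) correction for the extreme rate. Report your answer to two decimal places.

The hit rate is 150/150 = 1, so apply the 1/(2N) correction: H → 1 − 1/(2·150) = 0.99667.
z(H) = z(0.99667) = 2.713
z(FA) = z(0.35000) = -0.385
d' = 2.713 − (-0.385) = 3.098

d' = 3.10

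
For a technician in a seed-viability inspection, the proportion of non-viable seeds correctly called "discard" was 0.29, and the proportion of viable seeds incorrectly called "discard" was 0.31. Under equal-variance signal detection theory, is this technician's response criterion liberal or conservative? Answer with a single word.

z(H) = -0.553, z(FA) = -0.496
c = −½·(z(H) + z(FA)) = 0.5245
c > 0 → conservative criterion (biased toward responding “no”).

conservative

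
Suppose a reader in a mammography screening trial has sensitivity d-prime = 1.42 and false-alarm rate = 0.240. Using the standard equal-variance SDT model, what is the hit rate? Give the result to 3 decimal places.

z(false-alarm rate) = z(0.240) = -0.7063
z(H) = z(FA) + d' = -0.7063 + 1.42 = 0.7137
hit rate = Φ(0.7137) = 0.7623

hit rate = 0.762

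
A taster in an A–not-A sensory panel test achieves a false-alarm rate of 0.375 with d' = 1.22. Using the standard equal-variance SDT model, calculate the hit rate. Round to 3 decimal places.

z(false-alarm rate) = z(0.375) = -0.3186
z(H) = z(FA) + d' = -0.3186 + 1.22 = 0.9014
hit rate = Φ(0.9014) = 0.8163

hit rate = 0.816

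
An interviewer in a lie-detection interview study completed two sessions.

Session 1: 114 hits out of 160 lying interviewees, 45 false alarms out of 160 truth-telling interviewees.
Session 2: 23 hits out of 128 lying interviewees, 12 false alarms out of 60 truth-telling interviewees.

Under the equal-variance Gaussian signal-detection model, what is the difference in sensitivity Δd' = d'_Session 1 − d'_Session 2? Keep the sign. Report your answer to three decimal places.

Δd' = 1.215

Session 1: z(0.7125) = 0.5607, z(0.2812) = -0.5793, d' = 1.1400
Session 2: z(0.1797) = -0.9165, z(0.2000) = -0.8416, d' = -0.0749
Δd' = d'_Session 1 − d'_Session 2 = 1.1400 − (-0.0749) = 1.2149
Session 1 has the higher sensitivity.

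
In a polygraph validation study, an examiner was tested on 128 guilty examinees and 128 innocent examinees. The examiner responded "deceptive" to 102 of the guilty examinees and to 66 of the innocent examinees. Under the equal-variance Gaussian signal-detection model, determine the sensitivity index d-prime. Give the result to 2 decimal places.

d-prime = 0.79

H = 102/128 = 0.7969
FA = 66/128 = 0.5156
z(H) = z(0.7969) = 0.8306
z(FA) = z(0.5156) = 0.0391
d' = z(H) − z(FA) = 0.8306 − 0.0391 = 0.7915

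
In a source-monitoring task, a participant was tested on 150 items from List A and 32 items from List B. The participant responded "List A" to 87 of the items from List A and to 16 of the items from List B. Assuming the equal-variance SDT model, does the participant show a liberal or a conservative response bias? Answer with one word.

liberal

z(H) = 0.202, z(FA) = 0.000
c = −½·(z(H) + z(FA)) = -0.101
c < 0 → liberal criterion (biased toward responding “yes”).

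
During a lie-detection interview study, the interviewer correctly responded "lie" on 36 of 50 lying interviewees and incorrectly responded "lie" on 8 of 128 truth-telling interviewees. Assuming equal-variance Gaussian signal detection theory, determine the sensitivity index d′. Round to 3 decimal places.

d′ = 2.117

H = 36/50 = 0.7200
FA = 8/128 = 0.0625
z(0.7200) = 0.5828, z(0.0625) = -1.5341
d' = z(H) − z(FA) = 0.5828 − (-1.5341) = 2.1169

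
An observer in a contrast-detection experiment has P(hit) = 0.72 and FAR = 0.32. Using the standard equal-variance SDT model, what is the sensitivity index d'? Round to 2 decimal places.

z(H) = z(0.72) = 0.5828
z(FA) = z(0.32) = -0.4677
d' = z(H) − z(FA) = 0.5828 − (-0.4677) = 1.0505

d' = 1.05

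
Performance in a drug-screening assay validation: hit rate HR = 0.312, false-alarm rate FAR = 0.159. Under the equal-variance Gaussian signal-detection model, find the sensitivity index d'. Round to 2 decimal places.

z(H) = -0.4902
z(FA) = -0.9986
d' = z(H) − z(FA) = -0.4902 − (-0.9986) = 0.5084

d' = 0.51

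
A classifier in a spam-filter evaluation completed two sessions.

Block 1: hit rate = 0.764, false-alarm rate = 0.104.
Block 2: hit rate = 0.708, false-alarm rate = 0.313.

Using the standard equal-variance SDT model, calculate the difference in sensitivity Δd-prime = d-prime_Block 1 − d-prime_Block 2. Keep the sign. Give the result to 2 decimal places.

Block 1: z(0.764) = 0.719, z(0.104) = -1.259, d' = 1.978
Block 2: z(0.708) = 0.548, z(0.313) = -0.487, d' = 1.035
Δd' = d'_Block 1 − d'_Block 2 = 1.978 − 1.035 = 0.943
Block 1 has the higher sensitivity.

Δd-prime = 0.94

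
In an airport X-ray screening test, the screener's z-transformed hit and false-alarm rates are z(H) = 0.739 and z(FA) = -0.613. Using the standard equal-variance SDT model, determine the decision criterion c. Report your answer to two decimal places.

c = -0.06

c = −½·[z(H) + z(FA)] = −½·(0.739 + (-0.613)) = -0.063
c < 0: the screener has a liberal response bias.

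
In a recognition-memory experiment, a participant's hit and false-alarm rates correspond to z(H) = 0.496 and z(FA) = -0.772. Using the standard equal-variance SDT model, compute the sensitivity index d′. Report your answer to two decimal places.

d' = z(H) − z(FA) = 0.496 − (-0.772) = 1.268

d′ = 1.27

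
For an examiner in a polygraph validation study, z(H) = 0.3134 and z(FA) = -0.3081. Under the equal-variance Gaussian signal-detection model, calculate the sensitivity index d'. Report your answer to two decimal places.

d' = z(H) − z(FA) = 0.3134 − (-0.3081) = 0.6215

d' = 0.62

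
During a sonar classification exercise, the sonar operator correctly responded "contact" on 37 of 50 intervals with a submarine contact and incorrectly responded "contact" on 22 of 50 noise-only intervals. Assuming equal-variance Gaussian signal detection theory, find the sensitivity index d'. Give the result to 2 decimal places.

d' = 0.79

H = 37/50 = 0.7400
FA = 22/50 = 0.4400
z(0.7400) = 0.643, z(0.4400) = -0.151
d' = z(H) − z(FA) = 0.643 − (-0.151) = 0.794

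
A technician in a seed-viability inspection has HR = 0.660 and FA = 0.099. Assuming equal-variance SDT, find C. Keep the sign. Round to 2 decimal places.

z(H) = z(0.660) = 0.412
z(FA) = z(0.099) = -1.287
c = −½·[z(H) + z(FA)] = −0.5 × (0.412 + (-1.287)) = 0.4375

C = 0.44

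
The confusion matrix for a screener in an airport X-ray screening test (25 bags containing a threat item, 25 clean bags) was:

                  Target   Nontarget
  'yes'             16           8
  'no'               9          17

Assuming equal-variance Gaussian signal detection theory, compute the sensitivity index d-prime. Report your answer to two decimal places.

H = 16/25 = 0.6400
FA = 8/25 = 0.3200
Φ⁻¹(H) = 0.358
Φ⁻¹(FA) = -0.468
d' = z(H) − z(FA) = 0.358 − (-0.468) = 0.826

d-prime = 0.83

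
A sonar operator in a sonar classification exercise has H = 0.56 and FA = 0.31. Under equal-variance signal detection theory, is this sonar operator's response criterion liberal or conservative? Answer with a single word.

z(H) = 0.151, z(FA) = -0.496
c = −½·(z(H) + z(FA)) = 0.1725
c > 0 → conservative criterion (biased toward responding “no”).

conservative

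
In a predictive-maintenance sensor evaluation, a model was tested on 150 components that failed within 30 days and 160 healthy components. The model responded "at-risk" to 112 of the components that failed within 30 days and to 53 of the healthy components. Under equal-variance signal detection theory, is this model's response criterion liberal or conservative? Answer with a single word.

z(H) = 0.664, z(FA) = -0.436
c = −½·(z(H) + z(FA)) = -0.114
c < 0 → liberal criterion (biased toward responding “yes”).

liberal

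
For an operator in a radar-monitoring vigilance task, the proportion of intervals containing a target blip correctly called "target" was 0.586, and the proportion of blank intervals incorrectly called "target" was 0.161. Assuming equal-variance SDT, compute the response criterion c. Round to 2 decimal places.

c = 0.39

z(H) = z(0.586) = 0.217
z(FA) = z(0.161) = -0.990
c = −½·[z(H) + z(FA)] = −0.5 × (0.217 + (-0.990)) = 0.3865
c > 0: the operator has a conservative response bias.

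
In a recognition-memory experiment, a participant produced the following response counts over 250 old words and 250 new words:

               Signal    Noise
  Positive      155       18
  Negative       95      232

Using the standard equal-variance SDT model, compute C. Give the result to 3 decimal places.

C = 0.578

H = 155/250 = 0.6200
FA = 18/250 = 0.0720
Φ⁻¹(H) = 0.3055
Φ⁻¹(FA) = -1.4611
c = −½·[z(H) + z(FA)] = −0.5 × (0.3055 + (-1.4611)) = 0.5778
c > 0: the participant has a conservative response bias.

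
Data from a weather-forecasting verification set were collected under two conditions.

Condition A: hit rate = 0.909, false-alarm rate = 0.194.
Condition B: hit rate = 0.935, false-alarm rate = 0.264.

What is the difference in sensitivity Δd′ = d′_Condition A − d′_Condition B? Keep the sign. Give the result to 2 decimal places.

Δd′ = 0.05

Condition A: z(0.909) = 1.335, z(0.194) = -0.863, d' = 2.198
Condition B: z(0.935) = 1.514, z(0.264) = -0.631, d' = 2.145
Δd' = d'_Condition A − d'_Condition B = 2.198 − 2.145 = 0.053
Condition A has the higher sensitivity.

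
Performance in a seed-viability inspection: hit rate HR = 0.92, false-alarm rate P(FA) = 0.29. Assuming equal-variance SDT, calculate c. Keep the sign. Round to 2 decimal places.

z(0.92) = 1.4051, z(0.29) = -0.5534
c = −½·[z(H) + z(FA)] = −0.5 × (1.4051 + (-0.5534)) = -0.42585
c < 0: the technician has a liberal response bias.

c = -0.43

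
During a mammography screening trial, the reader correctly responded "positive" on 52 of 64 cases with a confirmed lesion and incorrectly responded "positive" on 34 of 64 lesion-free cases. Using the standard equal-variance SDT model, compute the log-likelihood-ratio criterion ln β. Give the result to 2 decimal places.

H = 52/64 = 0.8125
FA = 34/64 = 0.5312
z(0.8125) = 0.887, z(0.5312) = 0.078
ln β = −½·[z(H)² − z(FA)²] = −0.5 × (0.787 − 0.006) = -0.3905

ln β = -0.39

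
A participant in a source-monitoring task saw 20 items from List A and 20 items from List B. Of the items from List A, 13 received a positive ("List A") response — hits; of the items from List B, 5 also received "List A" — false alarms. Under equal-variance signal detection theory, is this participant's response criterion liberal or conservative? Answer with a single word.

conservative

z(H) = 0.385, z(FA) = -0.674
c = −½·(z(H) + z(FA)) = 0.1445
c > 0 → conservative criterion (biased toward responding “no”).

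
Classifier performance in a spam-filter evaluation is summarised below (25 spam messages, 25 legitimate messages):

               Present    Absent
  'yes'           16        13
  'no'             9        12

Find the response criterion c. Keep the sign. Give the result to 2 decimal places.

c = -0.20

H = 16/25 = 0.6400
FA = 13/25 = 0.5200
Φ⁻¹(H) = 0.358
Φ⁻¹(FA) = 0.050
c = −½·[z(H) + z(FA)] = −0.5 × (0.358 + 0.050) = -0.204
c < 0: the classifier has a liberal response bias.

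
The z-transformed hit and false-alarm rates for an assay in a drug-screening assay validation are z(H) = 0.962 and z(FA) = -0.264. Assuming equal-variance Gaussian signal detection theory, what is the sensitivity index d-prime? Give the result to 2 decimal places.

d' = z(H) − z(FA) = 0.962 − (-0.264) = 1.226

d-prime = 1.23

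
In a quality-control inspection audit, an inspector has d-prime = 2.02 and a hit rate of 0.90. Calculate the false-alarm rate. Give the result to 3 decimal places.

z(hit rate) = z(0.90) = 1.2816
z(FA) = z(H) − d' = 1.2816 − 2.02 = -0.7384
false-alarm rate = Φ(-0.7384) = 0.2301

false-alarm rate = 0.230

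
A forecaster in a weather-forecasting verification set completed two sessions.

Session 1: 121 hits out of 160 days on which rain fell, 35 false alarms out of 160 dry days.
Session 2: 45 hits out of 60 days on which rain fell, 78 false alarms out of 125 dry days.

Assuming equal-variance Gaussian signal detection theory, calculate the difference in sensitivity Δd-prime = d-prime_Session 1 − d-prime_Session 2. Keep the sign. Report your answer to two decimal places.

Session 1: z(0.7562) = 0.694, z(0.2188) = -0.776, d' = 1.470
Session 2: z(0.7500) = 0.674, z(0.6240) = 0.316, d' = 0.358
Δd' = d'_Session 1 − d'_Session 2 = 1.470 − 0.358 = 1.112
Session 1 has the higher sensitivity.

Δd-prime = 1.11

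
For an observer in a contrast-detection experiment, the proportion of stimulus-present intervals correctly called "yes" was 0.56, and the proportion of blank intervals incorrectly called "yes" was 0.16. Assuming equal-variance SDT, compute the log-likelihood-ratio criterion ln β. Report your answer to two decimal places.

ln β = 0.48

z(H) = 0.151
z(FA) = -0.994
ln β = −½·[z(H)² − z(FA)²] = −0.5 × (0.023 − 0.988) = 0.4825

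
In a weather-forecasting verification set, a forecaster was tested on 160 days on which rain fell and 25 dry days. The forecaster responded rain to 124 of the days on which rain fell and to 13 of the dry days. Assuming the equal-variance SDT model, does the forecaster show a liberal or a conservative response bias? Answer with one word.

liberal

z(H) = 0.755, z(FA) = 0.050
c = −½·(z(H) + z(FA)) = -0.4025
c < 0 → liberal criterion (biased toward responding “yes”).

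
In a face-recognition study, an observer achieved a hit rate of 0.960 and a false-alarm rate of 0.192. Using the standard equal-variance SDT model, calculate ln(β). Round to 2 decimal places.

ln β = -1.15

z(H) = 1.751
z(FA) = -0.871
ln β = −½·[z(H)² − z(FA)²] = −0.5 × (3.066 − 0.759) = -1.1535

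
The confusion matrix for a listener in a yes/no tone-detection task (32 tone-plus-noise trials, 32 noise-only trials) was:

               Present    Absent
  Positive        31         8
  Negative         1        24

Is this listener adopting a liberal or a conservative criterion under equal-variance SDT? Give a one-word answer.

liberal

z(H) = 1.863, z(FA) = -0.674
c = −½·(z(H) + z(FA)) = -0.5945
c < 0 → liberal criterion (biased toward responding “yes”).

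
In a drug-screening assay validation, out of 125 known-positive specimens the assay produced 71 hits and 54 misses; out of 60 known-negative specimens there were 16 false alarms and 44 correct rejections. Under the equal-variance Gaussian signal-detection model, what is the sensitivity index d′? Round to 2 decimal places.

d′ = 0.79

H = 71/125 = 0.5680
FA = 16/60 = 0.2667
z(H) = z(0.5680) = 0.1713
z(FA) = z(0.2667) = -0.6228
d' = z(H) − z(FA) = 0.1713 − (-0.6228) = 0.7941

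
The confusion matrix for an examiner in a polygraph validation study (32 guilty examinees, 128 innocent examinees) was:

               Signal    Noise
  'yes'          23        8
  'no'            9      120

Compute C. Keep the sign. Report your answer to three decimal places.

C = 0.477

H = 23/32 = 0.7188
FA = 8/128 = 0.0625
Φ⁻¹(0.7188) = 0.5793, Φ⁻¹(0.0625) = -1.5341
c = −½·[z(H) + z(FA)] = −0.5 × (0.5793 + (-1.5341)) = 0.4774
c > 0: the examiner has a conservative response bias.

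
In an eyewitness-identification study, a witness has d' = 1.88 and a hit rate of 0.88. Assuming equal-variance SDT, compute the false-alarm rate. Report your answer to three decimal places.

z(hit rate) = z(0.88) = 1.1750
z(FA) = z(H) − d' = 1.1750 − 1.88 = -0.7050
false-alarm rate = Φ(-0.7050) = 0.2404

false-alarm rate = 0.240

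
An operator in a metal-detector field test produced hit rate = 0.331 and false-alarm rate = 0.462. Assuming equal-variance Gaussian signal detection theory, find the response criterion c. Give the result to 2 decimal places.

c = 0.27

z(H) = z(0.331) = -0.437
z(FA) = z(0.462) = -0.095
c = −½·[z(H) + z(FA)] = −0.5 × (-0.437 + (-0.095)) = 0.266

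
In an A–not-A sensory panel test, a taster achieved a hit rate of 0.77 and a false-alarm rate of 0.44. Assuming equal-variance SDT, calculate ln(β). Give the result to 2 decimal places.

z(H) = z(0.77) = 0.739
z(FA) = z(0.44) = -0.151
ln β = −½·[z(H)² − z(FA)²] = −0.5 × (0.546 − 0.023) = -0.2615

ln β = -0.26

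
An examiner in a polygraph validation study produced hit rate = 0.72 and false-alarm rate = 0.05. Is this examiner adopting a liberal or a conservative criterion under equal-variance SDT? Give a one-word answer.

conservative

z(H) = 0.583, z(FA) = -1.645
c = −½·(z(H) + z(FA)) = 0.531
c > 0 → conservative criterion (biased toward responding “no”).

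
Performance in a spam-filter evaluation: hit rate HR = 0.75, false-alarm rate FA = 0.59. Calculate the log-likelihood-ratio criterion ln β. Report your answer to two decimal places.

ln β = -0.20

z(H) = 0.674
z(FA) = 0.228
ln β = −½·[z(H)² − z(FA)²] = −0.5 × (0.454 − 0.052) = -0.201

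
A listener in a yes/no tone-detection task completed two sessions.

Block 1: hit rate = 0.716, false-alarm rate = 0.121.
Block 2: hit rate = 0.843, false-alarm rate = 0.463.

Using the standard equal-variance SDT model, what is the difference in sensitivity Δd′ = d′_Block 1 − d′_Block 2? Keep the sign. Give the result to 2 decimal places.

Δd′ = 0.64

Block 1: z(0.716) = 0.571, z(0.121) = -1.170, d' = 1.741
Block 2: z(0.843) = 1.007, z(0.463) = -0.093, d' = 1.100
Δd' = d'_Block 1 − d'_Block 2 = 1.741 − 1.100 = 0.641
Block 1 has the higher sensitivity.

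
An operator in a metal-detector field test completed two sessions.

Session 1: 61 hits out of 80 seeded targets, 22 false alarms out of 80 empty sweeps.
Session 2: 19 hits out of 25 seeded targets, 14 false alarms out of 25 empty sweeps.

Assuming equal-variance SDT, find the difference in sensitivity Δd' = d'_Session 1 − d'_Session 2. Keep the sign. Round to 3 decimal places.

Δd' = 0.757

Session 1: z(0.7625) = 0.7144, z(0.2750) = -0.5978, d' = 1.3122
Session 2: z(0.7600) = 0.7063, z(0.5600) = 0.1510, d' = 0.5553
Δd' = d'_Session 1 − d'_Session 2 = 1.3122 − 0.5553 = 0.7569
Session 1 has the higher sensitivity.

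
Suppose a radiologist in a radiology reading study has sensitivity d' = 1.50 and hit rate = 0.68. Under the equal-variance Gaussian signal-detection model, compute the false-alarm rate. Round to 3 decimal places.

false-alarm rate = 0.151

z(hit rate) = z(0.68) = 0.4677
z(FA) = z(H) − d' = 0.4677 − 1.50 = -1.0323
false-alarm rate = Φ(-1.0323) = 0.1510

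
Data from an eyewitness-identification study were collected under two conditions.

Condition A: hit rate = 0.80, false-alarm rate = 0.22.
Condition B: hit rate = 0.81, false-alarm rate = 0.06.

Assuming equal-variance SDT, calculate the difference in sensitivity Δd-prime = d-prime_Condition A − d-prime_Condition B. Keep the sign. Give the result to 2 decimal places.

Δd-prime = -0.82

Condition A: z(0.80) = 0.842, z(0.22) = -0.772, d' = 1.614
Condition B: z(0.81) = 0.878, z(0.06) = -1.555, d' = 2.433
Δd' = d'_Condition A − d'_Condition B = 1.614 − 2.433 = -0.819
Condition B has the higher sensitivity.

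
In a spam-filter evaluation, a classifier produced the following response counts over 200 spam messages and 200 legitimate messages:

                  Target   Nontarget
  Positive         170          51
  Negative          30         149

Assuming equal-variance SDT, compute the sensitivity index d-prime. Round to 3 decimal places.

H = 170/200 = 0.8500
FA = 51/200 = 0.2550
z(0.8500) = 1.0364, z(0.2550) = -0.6588
d' = z(H) − z(FA) = 1.0364 − (-0.6588) = 1.6952

d-prime = 1.695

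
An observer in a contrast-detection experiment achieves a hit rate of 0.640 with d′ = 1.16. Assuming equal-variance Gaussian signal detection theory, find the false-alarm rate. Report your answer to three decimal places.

z(hit rate) = z(0.640) = 0.3585
z(FA) = z(H) − d' = 0.3585 − 1.16 = -0.8015
false-alarm rate = Φ(-0.8015) = 0.2114

false-alarm rate = 0.211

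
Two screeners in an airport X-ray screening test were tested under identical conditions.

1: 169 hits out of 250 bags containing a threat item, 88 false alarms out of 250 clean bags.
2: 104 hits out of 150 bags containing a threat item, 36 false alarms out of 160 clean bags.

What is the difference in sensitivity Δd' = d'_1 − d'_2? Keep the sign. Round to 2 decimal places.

1: z(0.6760) = 0.457, z(0.3520) = -0.380, d' = 0.837
2: z(0.6933) = 0.505, z(0.2250) = -0.755, d' = 1.260
Δd' = d'_1 − d'_2 = 0.837 − 1.260 = -0.423
2 has the higher sensitivity.

Δd' = -0.42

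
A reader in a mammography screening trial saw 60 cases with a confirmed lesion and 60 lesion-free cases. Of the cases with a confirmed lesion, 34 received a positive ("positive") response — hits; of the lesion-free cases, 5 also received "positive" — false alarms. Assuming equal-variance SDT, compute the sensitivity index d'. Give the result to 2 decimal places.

H = 34/60 = 0.5667
FA = 5/60 = 0.0833
z(H) = 0.1680
z(FA) = -1.3832
d' = z(H) − z(FA) = 0.1680 − (-1.3832) = 1.5512

d' = 1.55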